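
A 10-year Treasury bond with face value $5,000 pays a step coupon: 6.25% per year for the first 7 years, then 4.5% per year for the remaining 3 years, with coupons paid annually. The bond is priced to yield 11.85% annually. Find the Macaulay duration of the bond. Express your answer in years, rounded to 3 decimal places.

Periodic yield y = 0.1185. Discount each cash flow and weight by its year:
  t   CF        PV=CF/(1+0.1185)^t    t·PV
  1       312.50       279.3920       279.3920
  2       312.50       249.7917       499.5834
  3       312.50       223.3274       669.9823
  4       312.50       199.6669       798.6676
  5       312.50       178.5131       892.5655
  6       312.50       159.6004       957.6027
  7       312.50       142.6915       998.8405
  8       225.00        91.8533       734.8261
  9       225.00        82.1218       739.0965
  10    5,225.00     1,705.0080    17,050.0796
  Σ                  3,311.9662    23,620.6362
Price P = Σ PV = 3,311.9662.
Macaulay duration = Σ(t·PV) / P = 23,620.6362 / 3,311.9662 = 7.13191 years.

7.132 years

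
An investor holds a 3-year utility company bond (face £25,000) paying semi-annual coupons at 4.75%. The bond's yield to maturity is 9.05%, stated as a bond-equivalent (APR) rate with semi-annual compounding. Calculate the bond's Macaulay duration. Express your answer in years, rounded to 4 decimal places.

Periodic yield y = 0.04525. Discount each cash flow and weight by its period:
  t   CF        PV=CF/(1+0.04525)^t    t·PV
  1       593.75       568.0459       568.0459
  2       593.75       543.4546     1,086.9092
  3       593.75       519.9279     1,559.7836
  4       593.75       497.4196     1,989.6785
  5       593.75       475.8858     2,379.4290
  6    25,593.75    19,625.1446   117,750.8678
  Σ                 22,229.8784   125,334.7140
Price P = Σ PV = 22,229.8784.
Macaulay duration = Σ(t·PV) / P = 125,334.7140 / 22,229.8784 = 5.63812 half-year periods.
In years: 5.63812 / 2 = 2.81906 years.

2.8191 years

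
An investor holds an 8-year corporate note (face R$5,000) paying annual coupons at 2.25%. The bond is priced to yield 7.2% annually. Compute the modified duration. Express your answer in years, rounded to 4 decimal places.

6.7829 years

Periodic yield y = 0.072. First find Macaulay duration:
  t   CF        PV=CF/(1+0.072)^t    t·PV
  1       112.50       104.9440       104.9440
  2       112.50        97.8956       195.7911
  3       112.50        91.3205       273.9614
  4       112.50        85.1870       340.7480
  5       112.50        79.4655       397.3275
  6       112.50        74.1283       444.7696
  7       112.50        69.1495       484.0465
  8     5,112.50     2,931.3997    23,451.1976
  Σ                  3,533.4900    25,692.7857
P = 3,533.4900; Macaulay duration = 25,692.7857 / 3,533.4900 = 7.27122 years.
Modified duration = D_Mac / (1 + y) = 7.27122 / 1.072 = 6.78286 years.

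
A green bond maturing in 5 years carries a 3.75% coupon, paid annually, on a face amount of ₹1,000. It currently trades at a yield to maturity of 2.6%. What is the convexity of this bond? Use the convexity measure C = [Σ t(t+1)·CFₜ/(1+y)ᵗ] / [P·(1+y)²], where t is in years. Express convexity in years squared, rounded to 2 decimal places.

25.94

With y = 0.026:
  t   CF        PV=CF/(1+0.026)^t    t·PV        t(t+1)·PV
  1        37.50        36.5497        36.5497          73.0994
  2        37.50        35.6235        71.2470         213.7410
  3        37.50        34.7208       104.1623         416.6491
  4        37.50        33.8409       135.3636         676.8179
  5     1,037.50       912.5387     4,562.6936      27,376.1616
  Σ                  1,053.2736     4,910.0162      28,756.4690
P = 1,053.2736.
Convexity = Σ t(t+1)·PV / [P·(1+y)²] = 28,756.4690 / (1,053.2736 × 1.052676) = 25.93580.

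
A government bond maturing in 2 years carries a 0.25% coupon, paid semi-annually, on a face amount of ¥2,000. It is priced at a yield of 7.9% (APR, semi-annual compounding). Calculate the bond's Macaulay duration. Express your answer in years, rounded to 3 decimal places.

1.996 years

Periodic yield y = 0.0395. Discount each cash flow and weight by its period:
  t   CF        PV=CF/(1+0.0395)^t    t·PV
  1         2.50         2.4050         2.4050
  2         2.50         2.3136         4.6272
  3         2.50         2.2257         6.6771
  4     2,002.50     1,715.0412     6,860.1647
  Σ                  1,721.9855     6,873.8740
Price P = Σ PV = 1,721.9855.
Macaulay duration = Σ(t·PV) / P = 6,873.8740 / 1,721.9855 = 3.99183 half-year periods.
In years: 3.99183 / 2 = 1.99592 years.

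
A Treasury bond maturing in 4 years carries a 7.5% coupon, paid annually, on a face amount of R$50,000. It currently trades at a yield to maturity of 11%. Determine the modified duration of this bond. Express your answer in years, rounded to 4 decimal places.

Periodic yield y = 0.11. First find Macaulay duration:
  t   CF        PV=CF/(1+0.11)^t    t·PV
  1     3,750.00     3,378.3784     3,378.3784
  2     3,750.00     3,043.5841     6,087.1682
  3     3,750.00     2,741.9677     8,225.9030
  4    53,750.00    35,406.7899   141,627.1594
  Σ                 44,570.7200   159,318.6091
P = 44,570.7200; Macaulay duration = 159,318.6091 / 44,570.7200 = 3.57451 years.
Modified duration = D_Mac / (1 + y) = 3.57451 / 1.11 = 3.22028 years.

3.2203 years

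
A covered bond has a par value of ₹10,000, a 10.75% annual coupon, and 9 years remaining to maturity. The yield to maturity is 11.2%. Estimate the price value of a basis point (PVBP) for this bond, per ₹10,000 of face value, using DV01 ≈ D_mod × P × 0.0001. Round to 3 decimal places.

₹5.399

Periodic yield y = 0.112.
  t   CF        PV=CF/(1+0.112)^t    t·PV
  1     1,075.00       966.7266       966.7266
  2     1,075.00       869.3585     1,738.7169
  3     1,075.00       781.7972     2,345.3916
  4     1,075.00       703.0550     2,812.2201
  5     1,075.00       632.2437     3,161.2186
  6     1,075.00       568.5645     3,411.3870
  7     1,075.00       511.2990     3,579.0931
  8     1,075.00       459.8013     3,678.4102
  9    11,075.00     4,259.9122    38,339.2099
  Σ                  9,752.7580    60,032.3740
P = 9,752.7580; D_Mac = 6.15543 yrs; D_mod = 5.53545 yrs.
DV01 ≈ 5.53545 × 9,752.7580 × 0.0001 = 5.398595.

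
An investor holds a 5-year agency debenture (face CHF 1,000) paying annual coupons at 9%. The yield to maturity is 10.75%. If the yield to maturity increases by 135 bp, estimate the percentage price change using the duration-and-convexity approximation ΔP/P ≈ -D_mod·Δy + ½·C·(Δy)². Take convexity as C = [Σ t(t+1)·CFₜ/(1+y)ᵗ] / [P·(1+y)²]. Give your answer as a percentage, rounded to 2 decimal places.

With y = 0.1075:
  t   CF        PV=CF/(1+0.1075)^t    t·PV        t(t+1)·PV
  1        90.00        81.2641        81.2641         162.5282
  2        90.00        73.3762       146.7523         440.2570
  3        90.00        66.2539       198.7616         795.0465
  4        90.00        59.8229       239.2917       1,196.4583
  5     1,090.00       654.1959     3,270.9795      19,625.8772
  Σ                    934.9130     3,937.0493      22,220.1673
P = 934.9130; D_Mac = 4.21114 yrs; D_mod = 3.80238 yrs; C = 19.37709.
Duration effect: -3.80238 × (+0.0135) = -0.051332
Convexity effect: 0.5 × 19.37709 × (0.0135)² = +0.0017657
ΔP/P ≈ -0.051332 + 0.0017657 = -0.049566 = -4.9566%.

-4.96%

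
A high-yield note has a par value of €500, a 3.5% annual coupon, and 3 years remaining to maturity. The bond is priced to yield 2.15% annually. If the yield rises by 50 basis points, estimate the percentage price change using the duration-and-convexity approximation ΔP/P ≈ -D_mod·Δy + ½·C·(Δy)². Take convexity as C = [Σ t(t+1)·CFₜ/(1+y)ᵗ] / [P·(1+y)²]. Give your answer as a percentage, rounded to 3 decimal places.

With y = 0.0215:
  t   CF        PV=CF/(1+0.0215)^t    t·PV        t(t+1)·PV
  1        17.50        17.1317        17.1317          34.2633
  2        17.50        16.7711        33.5422         100.6265
  3       517.50       485.5067     1,456.5201       5,826.0806
  Σ                    519.4095     1,507.1940       5,960.9705
P = 519.4095; D_Mac = 2.90175 yrs; D_mod = 2.84067 yrs; C = 10.99842.
Duration effect: -2.84067 × (+0.005) = -0.014203
Convexity effect: 0.5 × 10.99842 × (0.005)² = +0.0001375
ΔP/P ≈ -0.014203 + 0.0001375 = -0.014066 = -1.4066%.

-1.407%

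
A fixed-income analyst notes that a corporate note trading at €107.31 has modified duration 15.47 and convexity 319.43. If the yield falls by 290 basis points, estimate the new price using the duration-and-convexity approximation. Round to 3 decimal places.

Duration effect: -D_mod·Δy = -15.47 × (-0.029) = +0.448630
Convexity effect: ½·C·(Δy)² = 0.5 × 319.43 × (-0.029)² = +0.134320315
ΔP/P ≈ +0.448630 + 0.134320315 = +0.582950315
New price ≈ 107.31 × (1 + 0.582950315) = 169.86639830265.

€169.866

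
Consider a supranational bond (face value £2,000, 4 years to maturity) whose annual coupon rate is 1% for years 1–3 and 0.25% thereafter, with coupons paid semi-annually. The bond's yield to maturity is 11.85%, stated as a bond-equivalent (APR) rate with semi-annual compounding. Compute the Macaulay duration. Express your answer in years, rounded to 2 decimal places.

3.91 years

Periodic yield y = 0.05925. Discount each cash flow and weight by its period:
  t   CF        PV=CF/(1+0.05925)^t    t·PV
  1        10.00         9.4406         9.4406
  2        10.00         8.9126        17.8251
  3        10.00         8.4140        25.2421
  4        10.00         7.9434        31.7736
  5        10.00         7.4991        37.4954
  6        10.00         7.0796        42.4776
  7         2.50         1.6709        11.6963
  8     2,002.50     1,263.5276    10,108.2210
  Σ                  1,314.4879    10,284.1718
Price P = Σ PV = 1,314.4879.
Macaulay duration = Σ(t·PV) / P = 10,284.1718 / 1,314.4879 = 7.82371 half-year periods.
In years: 7.82371 / 2 = 3.91186 years.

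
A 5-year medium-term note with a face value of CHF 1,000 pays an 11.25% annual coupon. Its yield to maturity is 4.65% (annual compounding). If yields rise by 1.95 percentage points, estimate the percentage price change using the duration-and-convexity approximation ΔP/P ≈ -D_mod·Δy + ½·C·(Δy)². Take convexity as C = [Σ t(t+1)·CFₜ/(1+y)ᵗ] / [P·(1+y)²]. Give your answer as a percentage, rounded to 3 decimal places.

-7.419%

With y = 0.0465:
  t   CF        PV=CF/(1+0.0465)^t    t·PV        t(t+1)·PV
  1       112.50       107.5012       107.5012         215.0024
  2       112.50       102.7245       205.4490         616.3470
  3       112.50        98.1601       294.4802       1,177.9207
  4       112.50        93.7984       375.1937       1,875.9687
  5     1,112.50       886.3472     4,431.7358      26,590.4147
  Σ                  1,288.5314     5,414.3599      30,475.6536
P = 1,288.5314; D_Mac = 4.20196 yrs; D_mod = 4.01525 yrs; C = 21.59631.
Duration effect: -4.01525 × (+0.0195) = -0.078297
Convexity effect: 0.5 × 21.59631 × (0.0195)² = +0.0041060
ΔP/P ≈ -0.078297 + 0.0041060 = -0.074191 = -7.4191%.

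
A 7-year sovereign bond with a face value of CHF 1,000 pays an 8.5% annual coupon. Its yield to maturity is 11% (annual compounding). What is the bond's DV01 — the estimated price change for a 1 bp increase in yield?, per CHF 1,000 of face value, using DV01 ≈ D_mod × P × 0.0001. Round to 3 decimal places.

Periodic yield y = 0.11.
  t   CF        PV=CF/(1+0.11)^t    t·PV
  1        85.00        76.5766        76.5766
  2        85.00        68.9879       137.9758
  3        85.00        62.1513       186.4538
  4        85.00        55.9921       223.9685
  5        85.00        50.4434       252.2168
  6        85.00        45.4445       272.6668
  7     1,085.00       522.5994     3,658.1956
  Σ                    882.1951     4,808.0540
P = 882.1951; D_Mac = 5.45010 yrs; D_mod = 4.91000 yrs.
DV01 ≈ 4.91000 × 882.1951 × 0.0001 = 0.433158.

CHF 0.433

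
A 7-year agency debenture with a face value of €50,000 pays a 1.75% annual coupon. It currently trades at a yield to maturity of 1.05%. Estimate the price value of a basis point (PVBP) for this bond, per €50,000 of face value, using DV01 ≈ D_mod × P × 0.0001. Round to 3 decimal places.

€34.496

Periodic yield y = 0.0105.
  t   CF        PV=CF/(1+0.0105)^t    t·PV
  1       875.00       865.9080       865.9080
  2       875.00       856.9104     1,713.8208
  3       875.00       848.0063     2,544.0190
  4       875.00       839.1948     3,356.7792
  5       875.00       830.4748     4,152.3740
  6       875.00       821.8454     4,931.0726
  7    50,875.00    47,287.9184   331,015.4291
  Σ                 52,350.2582   348,579.4027
P = 52,350.2582; D_Mac = 6.65860 yrs; D_mod = 6.58941 yrs.
DV01 ≈ 6.58941 × 52,350.2582 × 0.0001 = 34.495735.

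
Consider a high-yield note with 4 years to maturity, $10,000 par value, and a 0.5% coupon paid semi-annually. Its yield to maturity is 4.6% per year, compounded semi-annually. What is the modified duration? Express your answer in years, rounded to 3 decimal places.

3.873 years

Periodic yield y = 0.023. First find Macaulay duration:
  t   CF        PV=CF/(1+0.023)^t    t·PV
  1        25.00        24.4379        24.4379
  2        25.00        23.8885        47.7770
  3        25.00        23.3514        70.0542
  4        25.00        22.8264        91.3056
  5        25.00        22.3132       111.5660
  6        25.00        21.8115       130.8692
  7        25.00        21.3211       149.2480
  8    10,025.00     8,357.5563    66,860.4505
  Σ                  8,517.5064    67,485.7085
P = 8,517.5064; Macaulay duration = 67,485.7085 / 8,517.5064 = 7.92318 half-year periods = 3.96159 years.
Modified duration = D_Mac / (1 + y) = 3.96159 / 1.023 = 3.87252 years.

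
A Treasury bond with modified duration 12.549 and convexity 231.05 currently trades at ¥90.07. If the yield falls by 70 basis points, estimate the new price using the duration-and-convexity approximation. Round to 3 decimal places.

Duration effect: -D_mod·Δy = -12.549 × (-0.007) = +0.087843
Convexity effect: ½·C·(Δy)² = 0.5 × 231.05 × (-0.007)² = +0.005660725
ΔP/P ≈ +0.087843 + 0.005660725 = +0.093503725
New price ≈ 90.07 × (1 + 0.093503725) = 98.49188051075.

¥98.492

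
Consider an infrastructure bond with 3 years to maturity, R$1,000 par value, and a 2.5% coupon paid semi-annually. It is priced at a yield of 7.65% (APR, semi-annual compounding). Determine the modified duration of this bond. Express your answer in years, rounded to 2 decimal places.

Periodic yield y = 0.03825. First find Macaulay duration:
  t   CF        PV=CF/(1+0.03825)^t    t·PV
  1        12.50        12.0395        12.0395
  2        12.50        11.5959        23.1919
  3        12.50        11.1687        33.5062
  4        12.50        10.7573        43.0291
  5        12.50        10.3610        51.8048
  6     1,012.50       808.3201     4,849.9208
  Σ                    864.2425     5,013.4923
P = 864.2425; Macaulay duration = 5,013.4923 / 864.2425 = 5.80102 half-year periods = 2.90051 years.
Modified duration = D_Mac / (1 + y) = 2.90051 / 1.03825 = 2.79366 years.

2.79 years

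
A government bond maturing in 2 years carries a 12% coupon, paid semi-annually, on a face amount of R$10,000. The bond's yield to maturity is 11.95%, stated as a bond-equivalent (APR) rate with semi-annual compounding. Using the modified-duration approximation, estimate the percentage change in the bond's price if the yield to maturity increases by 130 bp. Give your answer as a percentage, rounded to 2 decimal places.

Periodic yield y = 0.05975. Modified duration first:
  t   CF        PV=CF/(1+0.05975)^t    t·PV
  1       600.00       566.1713       566.1713
  2       600.00       534.2498     1,068.4997
  3       600.00       504.1282     1,512.3845
  4    10,600.00     8,404.1184    33,616.4738
  Σ                 10,008.6677    36,763.5292
P = 10,008.6677; D_Mac = 3.67317 half-year periods = 1.83658 yrs; D_mod = 1.83658/(1+0.05975) = 1.73304 yrs.
ΔP/P ≈ -D_mod · Δy = -1.73304 × (+0.013) = -0.022529 = -2.2529%.

-2.25%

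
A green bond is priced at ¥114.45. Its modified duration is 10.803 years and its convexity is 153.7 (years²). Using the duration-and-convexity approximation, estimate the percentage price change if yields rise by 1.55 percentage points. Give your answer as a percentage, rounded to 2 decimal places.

-14.90%

Duration effect: -D_mod·Δy = -10.803 × (+0.0155) = -0.1674465
Convexity effect: ½·C·(Δy)² = 0.5 × 153.7 × (0.0155)² = +0.0184632125
ΔP/P ≈ -0.1674465 + 0.0184632125 = -0.1489832875
= -14.89832875%.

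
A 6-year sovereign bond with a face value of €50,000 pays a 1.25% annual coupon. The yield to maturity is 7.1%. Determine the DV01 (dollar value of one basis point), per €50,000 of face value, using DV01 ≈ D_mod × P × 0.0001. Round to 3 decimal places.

Periodic yield y = 0.071.
  t   CF        PV=CF/(1+0.071)^t    t·PV
  1       625.00       583.5668       583.5668
  2       625.00       544.8803     1,089.7605
  3       625.00       508.7584     1,526.2752
  4       625.00       475.0312     1,900.1248
  5       625.00       443.5399     2,217.6993
  6    50,625.00    33,545.0321   201,270.1923
  Σ                 36,100.8086   208,587.6190
P = 36,100.8086; D_Mac = 5.77792 yrs; D_mod = 5.39488 yrs.
DV01 ≈ 5.39488 × 36,100.8086 × 0.0001 = 19.475968.

€19.476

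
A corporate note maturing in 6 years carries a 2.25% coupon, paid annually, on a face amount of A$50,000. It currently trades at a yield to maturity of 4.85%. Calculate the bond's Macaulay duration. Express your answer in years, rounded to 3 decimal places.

Periodic yield y = 0.0485. Discount each cash flow and weight by its year:
  t   CF        PV=CF/(1+0.0485)^t    t·PV
  1     1,125.00     1,072.9614     1,072.9614
  2     1,125.00     1,023.3299     2,046.6597
  3     1,125.00       975.9942     2,927.9825
  4     1,125.00       930.8480     3,723.3921
  5     1,125.00       887.7902     4,438.9510
  6    51,125.00    38,478.9057   230,873.4340
  Σ                 43,369.8293   245,083.3807
Price P = Σ PV = 43,369.8293.
Macaulay duration = Σ(t·PV) / P = 245,083.3807 / 43,369.8293 = 5.65101 years.

5.651 years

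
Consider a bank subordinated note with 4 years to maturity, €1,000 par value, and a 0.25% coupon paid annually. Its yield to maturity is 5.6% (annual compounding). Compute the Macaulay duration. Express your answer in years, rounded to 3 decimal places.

Periodic yield y = 0.056. Discount each cash flow and weight by its year:
  t   CF        PV=CF/(1+0.056)^t    t·PV
  1         2.50         2.3674         2.3674
  2         2.50         2.2419         4.4838
  3         2.50         2.1230         6.3690
  4     1,002.50       806.1739     3,224.6954
  Σ                    812.9061     3,237.9156
Price P = Σ PV = 812.9061.
Macaulay duration = Σ(t·PV) / P = 3,237.9156 / 812.9061 = 3.98314 years.

3.983 years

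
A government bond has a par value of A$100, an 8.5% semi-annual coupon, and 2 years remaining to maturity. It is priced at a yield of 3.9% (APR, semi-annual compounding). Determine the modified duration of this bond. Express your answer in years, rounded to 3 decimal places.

1.850 years

Periodic yield y = 0.0195. First find Macaulay duration:
  t   CF        PV=CF/(1+0.0195)^t    t·PV
  1         4.25         4.1687         4.1687
  2         4.25         4.0890         8.1780
  3         4.25         4.0108        12.0323
  4       104.25        96.5000       385.9998
  Σ                    108.7684       410.3788
P = 108.7684; Macaulay duration = 410.3788 / 108.7684 = 3.77296 half-year periods = 1.88648 years.
Modified duration = D_Mac / (1 + y) = 1.88648 / 1.0195 = 1.85040 years.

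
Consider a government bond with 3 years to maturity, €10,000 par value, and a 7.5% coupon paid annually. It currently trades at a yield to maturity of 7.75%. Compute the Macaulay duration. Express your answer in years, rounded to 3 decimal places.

Periodic yield y = 0.0775. Discount each cash flow and weight by its year:
  t   CF        PV=CF/(1+0.0775)^t    t·PV
  1       750.00       696.0557       696.0557
  2       750.00       645.9914     1,291.9827
  3    10,750.00     8,593.2338    25,779.7014
  Σ                  9,935.2808    27,767.7398
Price P = Σ PV = 9,935.2808.
Macaulay duration = Σ(t·PV) / P = 27,767.7398 / 9,935.2808 = 2.79486 years.

2.795 years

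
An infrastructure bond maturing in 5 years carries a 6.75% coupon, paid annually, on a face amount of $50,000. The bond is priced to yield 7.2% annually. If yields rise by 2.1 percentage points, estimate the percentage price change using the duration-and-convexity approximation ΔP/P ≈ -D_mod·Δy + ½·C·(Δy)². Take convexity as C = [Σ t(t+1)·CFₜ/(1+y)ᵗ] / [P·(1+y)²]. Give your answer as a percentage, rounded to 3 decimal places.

With y = 0.072:
  t   CF        PV=CF/(1+0.072)^t    t·PV        t(t+1)·PV
  1     3,375.00     3,148.3209     3,148.3209       6,296.6418
  2     3,375.00     2,936.8665     5,873.7330      17,621.1990
  3     3,375.00     2,739.6143     8,218.8428      32,875.3713
  4     3,375.00     2,555.6103    10,222.4413      51,112.2067
  5    53,375.00    37,701.9629   188,509.8143   1,131,058.8857
  Σ                 49,082.3749   215,973.1524   1,238,964.3046
P = 49,082.3749; D_Mac = 4.40022 yrs; D_mod = 4.10468 yrs; C = 21.96563.
Duration effect: -4.10468 × (+0.021) = -0.086198
Convexity effect: 0.5 × 21.96563 × (0.021)² = +0.0048434
ΔP/P ≈ -0.086198 + 0.0048434 = -0.081355 = -8.1355%.

-8.135%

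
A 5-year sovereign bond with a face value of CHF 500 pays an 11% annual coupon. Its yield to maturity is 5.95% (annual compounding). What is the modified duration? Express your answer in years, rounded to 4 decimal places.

Periodic yield y = 0.0595. First find Macaulay duration:
  t   CF        PV=CF/(1+0.0595)^t    t·PV
  1        55.00        51.9113        51.9113
  2        55.00        48.9960        97.9920
  3        55.00        46.2445       138.7334
  4        55.00        43.6474       174.5898
  5       555.00       415.7078     2,078.5390
  Σ                    606.5070     2,541.7655
P = 606.5070; Macaulay duration = 2,541.7655 / 606.5070 = 4.19083 years.
Modified duration = D_Mac / (1 + y) = 4.19083 / 1.0595 = 3.95548 years.

3.9555 years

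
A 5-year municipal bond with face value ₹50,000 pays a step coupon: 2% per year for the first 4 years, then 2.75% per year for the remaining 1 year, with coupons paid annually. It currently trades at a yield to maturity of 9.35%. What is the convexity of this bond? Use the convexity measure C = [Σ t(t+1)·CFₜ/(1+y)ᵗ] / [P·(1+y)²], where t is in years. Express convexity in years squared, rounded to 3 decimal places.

23.549

With y = 0.0935:
  t   CF        PV=CF/(1+0.0935)^t    t·PV        t(t+1)·PV
  1     1,000.00       914.4947       914.4947       1,828.9895
  2     1,000.00       836.3006     1,672.6013       5,017.8038
  3     1,000.00       764.7925     2,294.3776       9,177.5104
  4     1,000.00       699.3987     2,797.5950      13,987.9750
  5    51,375.00    32,859.2690   164,296.3451     985,778.0707
  Σ                 36,074.2557   171,975.4137   1,015,790.3493
P = 36,074.2557.
Convexity = Σ t(t+1)·PV / [P·(1+y)²] = 1,015,790.3493 / (36,074.2557 × 1.195742) = 23.54882.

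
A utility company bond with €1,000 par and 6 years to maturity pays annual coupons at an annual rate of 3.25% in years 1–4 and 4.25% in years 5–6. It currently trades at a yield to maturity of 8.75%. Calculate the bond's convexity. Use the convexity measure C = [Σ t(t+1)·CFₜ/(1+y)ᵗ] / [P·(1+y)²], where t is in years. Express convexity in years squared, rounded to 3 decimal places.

With y = 0.0875:
  t   CF        PV=CF/(1+0.0875)^t    t·PV        t(t+1)·PV
  1        32.50        29.8851        29.8851          59.7701
  2        32.50        27.4805        54.9610         164.8831
  3        32.50        25.2694        75.8083         303.2332
  4        32.50        23.2363        92.9451         464.7253
  5        42.50        27.9410       139.7052         838.2313
  6     1,042.50       630.2320     3,781.3922      26,469.7452
  Σ                    764.0443     4,174.6968      28,300.5881
P = 764.0443.
Convexity = Σ t(t+1)·PV / [P·(1+y)²] = 28,300.5881 / (764.0443 × 1.182656) = 31.31976.

31.320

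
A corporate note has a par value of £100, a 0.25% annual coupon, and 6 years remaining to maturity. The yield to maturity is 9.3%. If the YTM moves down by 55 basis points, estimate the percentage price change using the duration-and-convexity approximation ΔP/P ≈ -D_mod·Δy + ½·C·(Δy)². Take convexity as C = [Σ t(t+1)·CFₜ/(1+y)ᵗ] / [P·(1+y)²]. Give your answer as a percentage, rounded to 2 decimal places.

With y = 0.093:
  t   CF        PV=CF/(1+0.093)^t    t·PV        t(t+1)·PV
  1         0.25         0.2287         0.2287           0.4575
  2         0.25         0.2093         0.4185           1.2556
  3         0.25         0.1915         0.5744           2.2975
  4         0.25         0.1752         0.7007           3.5034
  5         0.25         0.1603         0.8013           4.8080
  6       100.25        58.7981       352.7887       2,469.5209
  Σ                     59.7630       355.5123       2,481.8428
P = 59.7630; D_Mac = 5.94870 yrs; D_mod = 5.44255 yrs; C = 34.76174.
Duration effect: -5.44255 × (-0.0055) = +0.029934
Convexity effect: 0.5 × 34.76174 × (-0.0055)² = +0.0005258
ΔP/P ≈ +0.029934 + 0.0005258 = +0.030460 = +3.0460%.

+3.05%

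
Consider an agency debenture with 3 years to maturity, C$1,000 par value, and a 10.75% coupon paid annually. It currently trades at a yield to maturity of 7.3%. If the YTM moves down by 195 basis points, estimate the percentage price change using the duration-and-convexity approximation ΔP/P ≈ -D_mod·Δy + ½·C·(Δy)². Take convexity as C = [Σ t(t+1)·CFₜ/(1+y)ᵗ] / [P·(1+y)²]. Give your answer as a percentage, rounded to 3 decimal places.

+5.137%

With y = 0.073:
  t   CF        PV=CF/(1+0.073)^t    t·PV        t(t+1)·PV
  1       107.50       100.1864       100.1864         200.3728
  2       107.50        93.3704       186.7407         560.2221
  3     1,107.50       896.4882     2,689.4645      10,757.8582
  Σ                  1,090.0449     2,976.3917      11,518.4531
P = 1,090.0449; D_Mac = 2.73052 yrs; D_mod = 2.54475 yrs; C = 9.17805.
Duration effect: -2.54475 × (-0.0195) = +0.049623
Convexity effect: 0.5 × 9.17805 × (-0.0195)² = +0.0017450
ΔP/P ≈ +0.049623 + 0.0017450 = +0.051368 = +5.1368%.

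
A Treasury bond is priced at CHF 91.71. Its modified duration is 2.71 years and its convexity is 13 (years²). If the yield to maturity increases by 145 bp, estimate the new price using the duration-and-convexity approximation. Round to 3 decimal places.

Duration effect: -D_mod·Δy = -2.71 × (+0.0145) = -0.039295
Convexity effect: ½·C·(Δy)² = 0.5 × 13 × (0.0145)² = +0.001366625
ΔP/P ≈ -0.039295 + 0.001366625 = -0.037928375
New price ≈ 91.71 × (1 - 0.037928375) = 88.23158872875.

CHF 88.232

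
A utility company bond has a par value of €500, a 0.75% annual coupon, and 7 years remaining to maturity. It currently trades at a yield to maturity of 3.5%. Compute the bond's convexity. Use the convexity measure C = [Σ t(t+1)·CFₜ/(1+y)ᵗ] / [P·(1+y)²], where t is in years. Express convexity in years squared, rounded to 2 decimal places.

50.57

With y = 0.035:
  t   CF        PV=CF/(1+0.035)^t    t·PV        t(t+1)·PV
  1         3.75         3.6232         3.6232           7.2464
  2         3.75         3.5007         7.0013          21.0040
  3         3.75         3.3823        10.1469          40.5874
  4         3.75         3.2679        13.0716          65.3582
  5         3.75         3.1574        15.7870          94.7220
  6         3.75         3.0506        18.3038         128.1264
  7       503.75       395.9429     2,771.6006      22,172.8050
  Σ                    415.9250     2,839.5344      22,529.8493
P = 415.9250.
Convexity = Σ t(t+1)·PV / [P·(1+y)²] = 22,529.8493 / (415.9250 × 1.071225) = 50.56646.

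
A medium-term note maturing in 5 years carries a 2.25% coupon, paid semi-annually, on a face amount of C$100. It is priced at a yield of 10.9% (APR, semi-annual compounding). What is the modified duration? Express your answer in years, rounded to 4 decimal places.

4.4461 years

Periodic yield y = 0.0545. First find Macaulay duration:
  t   CF        PV=CF/(1+0.0545)^t    t·PV
  1        1.125         1.0669         1.0669
  2        1.125         1.0117         2.0234
  3        1.125         0.9594         2.8783
  4        1.125         0.9098         3.6394
  5        1.125         0.8628         4.3141
  6        1.125         0.8182         4.9094
  7        1.125         0.7759         5.4316
  8        1.125         0.7358         5.8867
  9        1.125         0.6978         6.2802
  10     101.125        59.4830       594.8298
  Σ                     67.3214       631.2596
P = 67.3214; Macaulay duration = 631.2596 / 67.3214 = 9.37680 half-year periods = 4.68840 years.
Modified duration = D_Mac / (1 + y) = 4.68840 / 1.0545 = 4.44609 years.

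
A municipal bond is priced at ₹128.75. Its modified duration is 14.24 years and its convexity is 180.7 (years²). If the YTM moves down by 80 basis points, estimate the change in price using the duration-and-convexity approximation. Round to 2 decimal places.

+₹15.41

Duration effect: -D_mod·Δy = -14.24 × (-0.008) = +0.113920
Convexity effect: ½·C·(Δy)² = 0.5 × 180.7 × (-0.008)² = +0.0057824
ΔP/P ≈ +0.113920 + 0.0057824 = +0.1197024
ΔP ≈ 128.75 × (+0.1197024) = +15.411684.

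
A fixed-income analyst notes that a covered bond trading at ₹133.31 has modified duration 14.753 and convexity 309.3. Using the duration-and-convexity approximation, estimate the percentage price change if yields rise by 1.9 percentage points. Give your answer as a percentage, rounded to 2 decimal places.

Duration effect: -D_mod·Δy = -14.753 × (+0.019) = -0.280307
Convexity effect: ½·C·(Δy)² = 0.5 × 309.3 × (0.019)² = +0.05582865
ΔP/P ≈ -0.280307 + 0.05582865 = -0.22447835
= -22.447835%.

-22.45%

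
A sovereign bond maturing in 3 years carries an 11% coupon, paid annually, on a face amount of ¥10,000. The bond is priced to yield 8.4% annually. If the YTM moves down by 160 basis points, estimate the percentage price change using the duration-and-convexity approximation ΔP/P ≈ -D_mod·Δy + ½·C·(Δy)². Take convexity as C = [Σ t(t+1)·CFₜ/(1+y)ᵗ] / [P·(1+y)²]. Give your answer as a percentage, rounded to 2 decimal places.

+4.13%

With y = 0.084:
  t   CF        PV=CF/(1+0.084)^t    t·PV        t(t+1)·PV
  1     1,100.00     1,014.7601     1,014.7601       2,029.5203
  2     1,100.00       936.1256     1,872.2512       5,616.7536
  3    11,100.00     8,714.3527    26,143.0580     104,572.2321
  Σ                 10,665.2384    29,030.0694     112,218.5060
P = 10,665.2384; D_Mac = 2.72193 yrs; D_mod = 2.51101 yrs; C = 8.95438.
Duration effect: -2.51101 × (-0.016) = +0.040176
Convexity effect: 0.5 × 8.95438 × (-0.016)² = +0.0011462
ΔP/P ≈ +0.040176 + 0.0011462 = +0.041322 = +4.1322%.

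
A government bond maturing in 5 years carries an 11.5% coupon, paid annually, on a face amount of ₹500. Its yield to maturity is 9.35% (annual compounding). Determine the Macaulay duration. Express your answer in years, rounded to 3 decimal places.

4.108 years

Periodic yield y = 0.0935. Discount each cash flow and weight by its year:
  t   CF        PV=CF/(1+0.0935)^t    t·PV
  1        57.50        52.5834        52.5834
  2        57.50        48.0873        96.1746
  3        57.50        43.9756       131.9267
  4        57.50        40.2154       160.8617
  5       557.50       356.5750     1,782.8752
  Σ                    541.4368     2,224.4216
Price P = Σ PV = 541.4368.
Macaulay duration = Σ(t·PV) / P = 2,224.4216 / 541.4368 = 4.10837 years.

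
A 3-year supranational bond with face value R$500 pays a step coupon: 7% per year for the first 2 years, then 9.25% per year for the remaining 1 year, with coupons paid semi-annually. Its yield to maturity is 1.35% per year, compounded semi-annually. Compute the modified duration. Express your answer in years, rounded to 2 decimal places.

Periodic yield y = 0.00675. First find Macaulay duration:
  t   CF        PV=CF/(1+0.00675)^t    t·PV
  1       17.500        17.3827        17.3827
  2       17.500        17.2661        34.5322
  3       17.500        17.1504        51.4511
  4       17.500        17.0354        68.1415
  5       23.125        22.3601       111.8005
  6      523.125       502.4301     3,014.5806
  Σ                    593.6247     3,297.8885
P = 593.6247; Macaulay duration = 3,297.8885 / 593.6247 = 5.55551 half-year periods = 2.77776 years.
Modified duration = D_Mac / (1 + y) = 2.77776 / 1.00675 = 2.75913 years.

2.76 years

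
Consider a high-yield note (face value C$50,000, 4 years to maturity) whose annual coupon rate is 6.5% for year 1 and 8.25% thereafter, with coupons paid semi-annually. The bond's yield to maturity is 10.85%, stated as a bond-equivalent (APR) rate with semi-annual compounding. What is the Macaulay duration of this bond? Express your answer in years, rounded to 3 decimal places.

3.509 years

Periodic yield y = 0.05425. Discount each cash flow and weight by its period:
  t   CF        PV=CF/(1+0.05425)^t    t·PV
  1     1,625.00     1,541.3801     1,541.3801
  2     1,625.00     1,462.0632     2,924.1264
  3     2,062.50     1,760.2045     5,280.6135
  4     2,062.50     1,669.6272     6,678.5089
  5     2,062.50     1,583.7109     7,918.5546
  6     2,062.50     1,502.2157     9,013.2943
  7     2,062.50     1,424.9141     9,974.3988
  8    52,062.50    34,117.4168   272,939.3345
  Σ                 45,061.5326   316,270.2111
Price P = Σ PV = 45,061.5326.
Macaulay duration = Σ(t·PV) / P = 316,270.2111 / 45,061.5326 = 7.01863 half-year periods.
In years: 7.01863 / 2 = 3.50931 years.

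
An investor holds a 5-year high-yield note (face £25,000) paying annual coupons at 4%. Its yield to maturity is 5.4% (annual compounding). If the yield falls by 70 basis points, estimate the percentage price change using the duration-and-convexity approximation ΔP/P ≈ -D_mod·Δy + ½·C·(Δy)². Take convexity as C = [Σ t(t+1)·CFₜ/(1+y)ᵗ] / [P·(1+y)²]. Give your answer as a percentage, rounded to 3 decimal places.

+3.125%

With y = 0.054:
  t   CF        PV=CF/(1+0.054)^t    t·PV        t(t+1)·PV
  1     1,000.00       948.7666       948.7666       1,897.5332
  2     1,000.00       900.1581     1,800.3161       5,400.9484
  3     1,000.00       854.0399     2,562.1197      10,248.4789
  4     1,000.00       810.2845     3,241.1382      16,205.6909
  5    26,000.00    19,988.0439    99,940.2193     599,641.3156
  Σ                 23,501.2930   108,492.5599     633,393.9671
P = 23,501.2930; D_Mac = 4.61645 yrs; D_mod = 4.37993 yrs; C = 24.26057.
Duration effect: -4.37993 × (-0.007) = +0.030660
Convexity effect: 0.5 × 24.26057 × (-0.007)² = +0.0005944
ΔP/P ≈ +0.030660 + 0.0005944 = +0.031254 = +3.1254%.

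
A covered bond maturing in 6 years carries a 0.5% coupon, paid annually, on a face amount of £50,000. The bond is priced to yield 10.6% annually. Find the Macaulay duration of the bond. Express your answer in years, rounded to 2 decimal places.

5.89 years

Periodic yield y = 0.106. Discount each cash flow and weight by its year:
  t   CF        PV=CF/(1+0.106)^t    t·PV
  1       250.00       226.0398       226.0398
  2       250.00       204.3759       408.7519
  3       250.00       184.7884       554.3651
  4       250.00       167.0781       668.3124
  5       250.00       151.0652       755.3259
  6    50,250.00    27,453.9795   164,723.8767
  Σ                 28,387.3268   167,336.6717
Price P = Σ PV = 28,387.3268.
Macaulay duration = Σ(t·PV) / P = 167,336.6717 / 28,387.3268 = 5.89477 years.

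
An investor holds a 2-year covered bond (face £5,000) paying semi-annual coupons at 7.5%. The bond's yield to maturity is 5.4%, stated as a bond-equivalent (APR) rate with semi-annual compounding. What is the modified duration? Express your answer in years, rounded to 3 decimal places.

Periodic yield y = 0.027. First find Macaulay duration:
  t   CF        PV=CF/(1+0.027)^t    t·PV
  1       187.50       182.5706       182.5706
  2       187.50       177.7708       355.5416
  3       187.50       173.0972       519.2915
  4     5,187.50     4,663.1172    18,652.4690
  Σ                  5,196.5558    19,709.8726
P = 5,196.5558; Macaulay duration = 19,709.8726 / 5,196.5558 = 3.79287 half-year periods = 1.89644 years.
Modified duration = D_Mac / (1 + y) = 1.89644 / 1.027 = 1.84658 years.

1.847 years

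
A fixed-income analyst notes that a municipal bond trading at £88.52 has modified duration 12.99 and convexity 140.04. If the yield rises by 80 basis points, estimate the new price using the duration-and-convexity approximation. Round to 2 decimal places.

Duration effect: -D_mod·Δy = -12.99 × (+0.008) = -0.103920
Convexity effect: ½·C·(Δy)² = 0.5 × 140.04 × (0.008)² = +0.00448128
ΔP/P ≈ -0.103920 + 0.00448128 = -0.09943872
New price ≈ 88.52 × (1 - 0.09943872) = 79.7176845056.

£79.72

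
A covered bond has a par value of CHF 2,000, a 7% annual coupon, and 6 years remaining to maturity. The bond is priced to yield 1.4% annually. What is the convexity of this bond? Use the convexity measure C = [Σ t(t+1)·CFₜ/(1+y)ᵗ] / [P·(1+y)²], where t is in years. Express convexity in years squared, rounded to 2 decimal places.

With y = 0.014:
  t   CF        PV=CF/(1+0.014)^t    t·PV        t(t+1)·PV
  1       140.00       138.0671       138.0671         276.1341
  2       140.00       136.1608       272.3216         816.9649
  3       140.00       134.2809       402.8426       1,611.3705
  4       140.00       132.4269       529.7076       2,648.5380
  5       140.00       130.5985       652.9926       3,917.9556
  6     2,140.00     1,968.7295    11,812.3768      82,686.6379
  Σ                  2,640.2636    13,808.3084      91,957.6011
P = 2,640.2636.
Convexity = Σ t(t+1)·PV / [P·(1+y)²] = 91,957.6011 / (2,640.2636 × 1.028196) = 33.87384.

33.87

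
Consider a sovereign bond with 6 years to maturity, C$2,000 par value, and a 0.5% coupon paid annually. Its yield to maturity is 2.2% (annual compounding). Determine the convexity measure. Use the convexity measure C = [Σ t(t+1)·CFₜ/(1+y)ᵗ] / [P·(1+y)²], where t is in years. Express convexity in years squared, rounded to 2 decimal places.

With y = 0.022:
  t   CF        PV=CF/(1+0.022)^t    t·PV        t(t+1)·PV
  1        10.00         9.7847         9.7847          19.5695
  2        10.00         9.5741        19.1482          57.4446
  3        10.00         9.3680        28.1040         112.4161
  4        10.00         9.1663        36.6654         183.3270
  5        10.00         8.9690        44.8452         269.0709
  6     2,010.00     1,763.9679    10,583.8075      74,086.6526
  Σ                  1,810.8302    10,722.3550      74,728.4808
P = 1,810.8302.
Convexity = Σ t(t+1)·PV / [P·(1+y)²] = 74,728.4808 / (1,810.8302 × 1.044484) = 39.50996.

39.51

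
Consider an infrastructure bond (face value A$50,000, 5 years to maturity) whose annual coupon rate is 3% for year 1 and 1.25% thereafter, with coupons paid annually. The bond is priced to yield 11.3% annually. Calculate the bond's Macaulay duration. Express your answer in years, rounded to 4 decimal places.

Periodic yield y = 0.113. Discount each cash flow and weight by its year:
  t   CF        PV=CF/(1+0.113)^t    t·PV
  1     1,500.00     1,347.7089     1,347.7089
  2       625.00       504.5331     1,009.0663
  3       625.00       453.3092     1,359.9276
  4       625.00       407.2859     1,629.1435
  5    50,625.00    29,640.7518   148,203.7589
  Σ                 32,353.5889   153,549.6052
Price P = Σ PV = 32,353.5889.
Macaulay duration = Σ(t·PV) / P = 153,549.6052 / 32,353.5889 = 4.74598 years.

4.7460 years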